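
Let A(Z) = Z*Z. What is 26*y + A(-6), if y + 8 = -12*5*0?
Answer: -172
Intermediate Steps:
A(Z) = Z²
y = -8 (y = -8 - 12*5*0 = -8 - 2*30*0 = -8 - 60*0 = -8 + 0 = -8)
26*y + A(-6) = 26*(-8) + (-6)² = -208 + 36 = -172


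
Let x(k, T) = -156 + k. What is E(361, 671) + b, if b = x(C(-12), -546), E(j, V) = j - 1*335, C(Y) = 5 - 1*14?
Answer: -139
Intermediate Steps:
C(Y) = -9 (C(Y) = 5 - 14 = -9)
E(j, V) = -335 + j (E(j, V) = j - 335 = -335 + j)
b = -165 (b = -156 - 9 = -165)
E(361, 671) + b = (-335 + 361) - 165 = 26 - 165 = -139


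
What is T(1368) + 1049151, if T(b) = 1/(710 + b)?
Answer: 2180135779/2078 ≈ 1.0492e+6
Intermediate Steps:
T(1368) + 1049151 = 1/(710 + 1368) + 1049151 = 1/2078 + 1049151 = 2180135779/2078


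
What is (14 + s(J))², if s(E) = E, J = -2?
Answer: 144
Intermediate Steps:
(14 + s(J))² = (14 - 2)² = 12² = 144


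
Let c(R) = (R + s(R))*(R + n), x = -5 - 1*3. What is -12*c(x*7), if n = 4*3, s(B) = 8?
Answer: -25344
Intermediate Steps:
x = -8 (x = -5 - 3 = -8)
n = 12
c(R) = (8 + R)*(12 + R) (c(R) = (R + 8)*(R + 12) = (8 + R)*(12 + R))
-12*c(x*7) = -12*(96 + (-8*7)**2 + 20*(-8*7)) = -12*(96 + (-56)**2 + 20*(-56)) = -12*(96 + 3136 - 1120) = -12*2112 = -25344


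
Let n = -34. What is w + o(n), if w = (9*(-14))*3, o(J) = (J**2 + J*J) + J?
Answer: 1900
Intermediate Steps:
o(J) = J + 2*J**2 (o(J) = (J**2 + J**2) + J = 2*J**2 + J = J + 2*J**2)
w = -378 (w = -126*3 = -378)
w + o(n) = -378 - 34*(1 + 2*(-34)) = -378 - 34*(1 - 68) = -378 - 34*(-67) = -378 + 2278 = 1900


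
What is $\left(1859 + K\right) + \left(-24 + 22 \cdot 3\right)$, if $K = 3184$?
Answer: $5085$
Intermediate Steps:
$\left(1859 + K\right) + \left(-24 + 22 \cdot 3\right) = \left(1859 + 3184\right) + \left(-24 + 22 \cdot 3\right) = 5043 + \left(-24 + 66\right) = 5043 + 42 = 5085$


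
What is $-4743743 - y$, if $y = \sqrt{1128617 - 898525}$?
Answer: $-4743743 - 2 \sqrt{57523} \approx -4.7442 \cdot 10^{6}$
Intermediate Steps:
$y = 2 \sqrt{57523}$ ($y = \sqrt{230092} = 2 \sqrt{57523} \approx 479.68$)
$-4743743 - y = -4743743 - 2 \sqrt{57523}$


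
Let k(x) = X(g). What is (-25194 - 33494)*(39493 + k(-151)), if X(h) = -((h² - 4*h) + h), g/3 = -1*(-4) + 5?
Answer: -2279735360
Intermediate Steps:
g = 27 (g = 3*(-1*(-4) + 5) = 3*(4 + 5) = 3*9 = 27)
X(h) = -h² + 3*h (X(h) = -(h² - 3*h) = -h² + 3*h)
k(x) = -648 (k(x) = 27*(3 - 1*27) = 27*(3 - 27) = 27*(-24) = -648)
(-25194 - 33494)*(39493 + k(-151)) = (-25194 - 33494)*(39493 - 648) = -58688*38845 = -2279735360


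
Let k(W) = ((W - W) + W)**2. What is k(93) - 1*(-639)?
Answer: 9288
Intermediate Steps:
k(W) = W**2 (k(W) = (0 + W)**2 = W**2)
k(93) - 1*(-639) = 93**2 - 1*(-639) = 8649 + 639 = 9288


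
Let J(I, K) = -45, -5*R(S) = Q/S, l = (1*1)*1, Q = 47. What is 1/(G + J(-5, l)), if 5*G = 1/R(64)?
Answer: -47/2179 ≈ -0.021570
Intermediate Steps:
l = 1 (l = 1*1 = 1)
R(S) = -47/(5*S)
G = -64/47 (G = 1/(5*((-47/5/64))) = 1/(5*((-47/5*1/64))) = 1/(5*(-47/320)) = (1/5)*(-320/47) = -64/47 ≈ -1.3617)
1/(G + J(-5, l)) = 1/(-64/47 - 45) = 1/(-2179/47) = -47/2179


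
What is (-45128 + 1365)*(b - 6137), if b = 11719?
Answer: -244285066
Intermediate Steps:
(-45128 + 1365)*(b - 6137) = (-45128 + 1365)*(11719 - 6137) = -43763*5582 = -244285066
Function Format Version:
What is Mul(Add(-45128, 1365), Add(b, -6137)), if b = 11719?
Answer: -244285066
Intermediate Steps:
Mul(Add(-45128, 1365), Add(b, -6137)) = Mul(Add(-45128, 1365), Add(11719, -6137)) = Mul(-43763, 5582) = -244285066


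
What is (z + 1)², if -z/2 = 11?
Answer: 441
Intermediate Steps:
z = -22 (z = -2*11 = -22)
(z + 1)² = (-22 + 1)² = (-21)² = 441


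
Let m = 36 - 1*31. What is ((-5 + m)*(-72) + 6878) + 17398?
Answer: 24276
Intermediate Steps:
m = 5 (m = 36 - 31 = 5)
((-5 + m)*(-72) + 6878) + 17398 = ((-5 + 5)*(-72) + 6878) + 17398 = (0*(-72) + 6878) + 17398 = (0 + 6878) + 17398 = 6878 + 17398 = 24276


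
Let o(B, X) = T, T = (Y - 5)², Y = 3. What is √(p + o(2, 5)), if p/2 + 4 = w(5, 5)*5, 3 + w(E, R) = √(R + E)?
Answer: √(-34 + 10*√10) ≈ 1.5418*I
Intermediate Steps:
w(E, R) = -3 + √(E + R) (w(E, R) = -3 + √(R + E) = -3 + √(E + R))
T = 4 (T = (3 - 5)² = (-2)² = 4)
o(B, X) = 4
p = -38 + 10*√10 (p = -8 + 2*((-3 + √(5 + 5))*5) = -8 + 2*((-3 + √10)*5) = -8 + 2*(-15 + 5*√10) = -8 + (-30 + 10*√10) = -38 + 10*√10 ≈ -6.3772)
√(p + o(2, 5)) = √((-38 + 10*√10) + 4) = √(-34 + 10*√10)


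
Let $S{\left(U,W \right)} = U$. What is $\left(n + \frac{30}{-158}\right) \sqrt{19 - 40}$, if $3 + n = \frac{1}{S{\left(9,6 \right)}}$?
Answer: $- \frac{2189 i \sqrt{21}}{711} \approx - 14.109 i$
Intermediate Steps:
$n = - \frac{26}{9}$ ($n = -3 + \frac{1}{9} = - \frac{26}{9} \approx -2.8889$)
$\left(n + \frac{30}{-158}\right) \sqrt{19 - 40} = \left(- \frac{26}{9} + \frac{30}{-158}\right) \sqrt{19 - 40} = \left(- \frac{26}{9} + 30 \left(- \frac{1}{158}\right)\right) \sqrt{-21} = \left(- \frac{26}{9} - \frac{15}{79}\right) i \sqrt{21} = - \frac{2189 i \sqrt{21}}{711}$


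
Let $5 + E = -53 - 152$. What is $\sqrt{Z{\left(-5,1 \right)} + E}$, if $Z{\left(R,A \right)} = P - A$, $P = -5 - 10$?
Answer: $i \sqrt{226} \approx 15.033 i$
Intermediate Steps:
$P = -15$ ($P = -5 - 10 = -15$)
$Z{\left(R,A \right)} = -15 - A$
$E = -210$ ($E = -5 - 205 = -210$)
$\sqrt{Z{\left(-5,1 \right)} + E} = \sqrt{\left(-15 - 1\right) - 210} = \sqrt{-16 - 210} = \sqrt{-226} = i \sqrt{226}$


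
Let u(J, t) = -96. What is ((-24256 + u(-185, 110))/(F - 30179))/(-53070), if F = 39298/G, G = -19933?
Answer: -242704208/15963384488175 ≈ -1.5204e-5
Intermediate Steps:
F = -39298/19933 (F = 39298/(-19933) = 39298*(-1/19933) = -39298/19933 ≈ -1.9715)
((-24256 + u(-185, 110))/(F - 30179))/(-53070) = ((-24256 - 96)/(-39298/19933 - 30179))/(-53070) = -24352/(-601597305/19933)*(-1/53070) = -24352*(-19933/601597305)*(-1/53070) = (485408416/601597305)*(-1/53070) = -242704208/15963384488175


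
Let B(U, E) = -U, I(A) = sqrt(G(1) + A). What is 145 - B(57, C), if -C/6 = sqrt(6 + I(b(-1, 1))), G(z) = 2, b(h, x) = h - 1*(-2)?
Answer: 202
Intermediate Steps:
b(h, x) = 2 + h (b(h, x) = h + 2 = 2 + h)
I(A) = sqrt(2 + A)
C = -6*sqrt(6 + sqrt(3)) (C = -6*sqrt(6 + sqrt(2 + (2 - 1))) = -6*sqrt(6 + sqrt(2 + 1)) = -6*sqrt(6 + sqrt(3)) ≈ -16.684)
145 - B(57, C) = 145 - (-1)*57 = 145 - 1*(-57) = 145 + 57 = 202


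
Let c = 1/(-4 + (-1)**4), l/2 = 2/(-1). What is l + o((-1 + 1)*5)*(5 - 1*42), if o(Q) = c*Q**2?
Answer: -4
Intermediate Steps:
l = -4 (l = 2*(2/(-1)) = 2*(2*(-1)) = 2*(-2) = -4)
c = -1/3 (c = 1/(-4 + 1) = 1/(-3) = -1/3 ≈ -0.33333)
o(Q) = -Q**2/3
l + o((-1 + 1)*5)*(5 - 1*42) = -4 + (-25*(-1 + 1)**2/3)*(5 - 1*42) = -4 + (-(0*5)**2/3)*(5 - 42) = -4 - 1/3*0**2*(-37) = -4 - 1/3*0*(-37) = -4 + 0*(-37) = -4 + 0 = -4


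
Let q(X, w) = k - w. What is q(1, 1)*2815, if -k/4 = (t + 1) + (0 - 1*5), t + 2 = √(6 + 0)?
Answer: 64745 - 11260*√6 ≈ 37164.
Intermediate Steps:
t = -2 + √6 (t = -2 + √(6 + 0) = -2 + √6 ≈ 0.44949)
k = 24 - 4*√6 (k = -4*(((-2 + √6) + 1) + (0 - 1*5)) = -4*((-1 + √6) + (0 - 5)) = -4*((-1 + √6) - 5) = -4*(-6 + √6) = 24 - 4*√6 ≈ 14.202)
q(X, w) = 24 - w - 4*√6 (q(X, w) = (24 - 4*√6) - w = 24 - w - 4*√6)
q(1, 1)*2815 = (24 - 1*1 - 4*√6)*2815 = (24 - 1 - 4*√6)*2815 = (23 - 4*√6)*2815 = 64745 - 11260*√6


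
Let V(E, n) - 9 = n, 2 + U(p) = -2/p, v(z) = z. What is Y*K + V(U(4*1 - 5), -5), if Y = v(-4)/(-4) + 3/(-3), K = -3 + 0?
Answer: 4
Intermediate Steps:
U(p) = -2 - 2/p
V(E, n) = 9 + n
K = -3
Y = 0 (Y = -4/(-4) + 3/(-3) = -4*(-¼) + 3*(-⅓) = 1 - 1 = 0)
Y*K + V(U(4*1 - 5), -5) = 0*(-3) + (9 - 5) = 0 + 4 = 4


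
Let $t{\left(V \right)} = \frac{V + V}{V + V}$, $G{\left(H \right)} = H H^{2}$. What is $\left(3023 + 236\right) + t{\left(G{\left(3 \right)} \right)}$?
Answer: $3260$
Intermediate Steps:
$G{\left(H \right)} = H^{3}$
$t{\left(V \right)} = 1$ ($t{\left(V \right)} = \frac{2 V}{2 V} = 2 V \frac{1}{2 V} = 1$)
$\left(3023 + 236\right) + t{\left(G{\left(3 \right)} \right)} = \left(3023 + 236\right) + 1 = 3259 + 1 = 3260$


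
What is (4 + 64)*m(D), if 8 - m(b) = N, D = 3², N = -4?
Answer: 816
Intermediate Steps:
D = 9
m(b) = 12 (m(b) = 8 - 1*(-4) = 8 + 4 = 12)
(4 + 64)*m(D) = (4 + 64)*12 = 68*12 = 816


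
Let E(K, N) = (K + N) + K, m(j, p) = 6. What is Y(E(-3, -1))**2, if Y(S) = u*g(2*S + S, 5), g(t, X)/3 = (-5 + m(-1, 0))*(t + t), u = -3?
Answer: 142884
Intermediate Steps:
E(K, N) = N + 2*K
g(t, X) = 6*t (g(t, X) = 3*((-5 + 6)*(t + t)) = 3*(1*(2*t)) = 3*(2*t) = 6*t)
Y(S) = -54*S (Y(S) = -18*(2*S + S) = -18*3*S = -54*S)
Y(E(-3, -1))**2 = (-54*(-1 + 2*(-3)))**2 = (-54*(-1 - 6))**2 = (-54*(-7))**2 = 378**2 = 142884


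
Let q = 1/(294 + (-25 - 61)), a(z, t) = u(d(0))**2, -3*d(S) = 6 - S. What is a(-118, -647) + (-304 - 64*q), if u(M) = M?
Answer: -3904/13 ≈ -300.31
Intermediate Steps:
d(S) = -2 + S/3 (d(S) = -(6 - S)/3 = -2 + S/3)
a(z, t) = 4 (a(z, t) = (-2 + (1/3)*0)**2 = (-2 + 0)**2 = (-2)**2 = 4)
q = 1/208 (q = 1/(294 - 86) = 1/208 ≈ 0.0048077)
a(-118, -647) + (-304 - 64*q) = 4 + (-304 - 64*1/208) = 4 + (-304 - 4/13) = 4 - 3956/13 = -3904/13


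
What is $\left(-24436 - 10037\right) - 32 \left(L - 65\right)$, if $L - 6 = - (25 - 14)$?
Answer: $-32233$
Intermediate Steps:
$L = -5$ ($L = 6 - \left(25 - 14\right) = 6 - 11 = -5$)
$\left(-24436 - 10037\right) - 32 \left(L - 65\right) = \left(-24436 - 10037\right) - 32 \left(-5 - 65\right) = -34473 - -2240 = -34473 + 2240 = -32233$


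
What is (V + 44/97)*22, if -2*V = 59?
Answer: -61985/97 ≈ -639.02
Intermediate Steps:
V = -59/2 (V = -½*59 = -59/2 ≈ -29.500)
(V + 44/97)*22 = (-59/2 + 44/97)*22 = -5635/194*22 = -61985/97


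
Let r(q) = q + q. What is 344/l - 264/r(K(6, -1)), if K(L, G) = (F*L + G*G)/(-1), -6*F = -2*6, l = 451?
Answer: 64004/5863 ≈ 10.917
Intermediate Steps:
F = 2 (F = -(-1)*6/3 = -⅙*(-12) = 2)
K(L, G) = -G² - 2*L (K(L, G) = (2*L + G*G)/(-1) = (2*L + G²)*(-1) = (G² + 2*L)*(-1) = -G² - 2*L)
r(q) = 2*q
344/l - 264/r(K(6, -1)) = 344/451 - 264*1/(2*(-1*(-1)² - 2*6)) = 344*(1/451) - 264*1/(2*(-1*1 - 12)) = 344/451 - 264*1/(2*(-1 - 12)) = 344/451 - 264/(2*(-13)) = 344/451 - 264/(-26) = 344/451 - 264*(-1/26) = 344/451 + 132/13 = 64004/5863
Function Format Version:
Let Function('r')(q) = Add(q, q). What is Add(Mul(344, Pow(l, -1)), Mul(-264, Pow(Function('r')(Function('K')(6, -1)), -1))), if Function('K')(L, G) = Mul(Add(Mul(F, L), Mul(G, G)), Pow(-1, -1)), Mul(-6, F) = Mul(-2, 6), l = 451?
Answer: Rational(64004, 5863) ≈ 10.917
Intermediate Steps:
F = 2 (F = Mul(Rational(-1, 6), Mul(-2, 6)) = Mul(Rational(-1, 6), -12) = 2)
Function('K')(L, G) = Add(Mul(-1, Pow(G, 2)), Mul(-2, L)) (Function('K')(L, G) = Mul(Add(Mul(2, L), Mul(G, G)), Pow(-1, -1)) = Mul(Add(Mul(2, L), Pow(G, 2)), -1) = Mul(Add(Pow(G, 2), Mul(2, L)), -1) = Add(Mul(-1, Pow(G, 2)), Mul(-2, L)))
Function('r')(q) = Mul(2, q)
Add(Mul(344, Pow(l, -1)), Mul(-264, Pow(Function('r')(Function('K')(6, -1)), -1))) = Add(Mul(344, Pow(451, -1)), Mul(-264, Pow(Mul(2, Add(Mul(-1, Pow(-1, 2)), Mul(-2, 6))), -1))) = Add(Mul(344, Rational(1, 451)), Mul(-264, Pow(Mul(2, Add(Mul(-1, 1), -12)), -1))) = Add(Rational(344, 451), Mul(-264, Pow(Mul(2, Add(-1, -12)), -1))) = Add(Rational(344, 451), Mul(-264, Pow(Mul(2, -13), -1))) = Add(Rational(344, 451), Mul(-264, Pow(-26, -1))) = Add(Rational(344, 451), Mul(-264, Rational(-1, 26))) = Add(Rational(344, 451), Rational(132, 13)) = Rational(64004, 5863)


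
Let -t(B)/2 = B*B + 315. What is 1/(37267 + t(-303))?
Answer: -1/146981 ≈ -6.8036e-6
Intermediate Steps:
t(B) = -630 - 2*B² (t(B) = -2*(B*B + 315) = -2*(B² + 315) = -2*(315 + B²) = -630 - 2*B²)
1/(37267 + t(-303)) = 1/(37267 + (-630 - 2*(-303)²)) = 1/(37267 + (-630 - 2*91809)) = 1/(37267 + (-630 - 183618)) = 1/(37267 - 184248) = 1/(-146981) = -1/146981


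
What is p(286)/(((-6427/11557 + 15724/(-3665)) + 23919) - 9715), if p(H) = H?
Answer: 12113931830/601425099397 ≈ 0.020142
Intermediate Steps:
p(286)/(((-6427/11557 + 15724/(-3665)) + 23919) - 9715) = 286/(((-6427/11557 + 15724/(-3665)) + 23919) - 9715) = 286/(((-6427*1/11557 + 15724*(-1/3665)) + 23919) - 9715) = 286/(((-6427/11557 - 15724/3665) + 23919) - 9715) = 286/((-205277223/42356405 + 23919) - 9715) = 286/(1012917573972/42356405 - 9715) = 286/(601425099397/42356405) = 286*(42356405/601425099397) = 12113931830/601425099397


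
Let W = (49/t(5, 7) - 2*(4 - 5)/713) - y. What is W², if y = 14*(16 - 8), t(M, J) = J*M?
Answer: 155455929841/12709225 ≈ 12232.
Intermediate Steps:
y = 112 (y = 14*8 = 112)
W = -394279/3565 (W = (49/((7*5)) - 2*(4 - 5)/713) - 1*112 = (49/35 - 2*(-1)*(1/713)) - 112 = (49*(1/35) + 2*(1/713)) - 112 = (7/5 + 2/713) - 112 = 5001/3565 - 112 = -394279/3565 ≈ -110.60)
W² = (-394279/3565)² = 155455929841/12709225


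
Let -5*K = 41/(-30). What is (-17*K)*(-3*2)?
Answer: 697/25 ≈ 27.880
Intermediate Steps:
K = 41/150 (K = -41/(5*(-30)) = -41*(-1)/(5*30) = -⅕*(-41/30) = 41/150 ≈ 0.27333)
(-17*K)*(-3*2) = (-17*41/150)*(-3*2) = -697/150*(-6) = 697/25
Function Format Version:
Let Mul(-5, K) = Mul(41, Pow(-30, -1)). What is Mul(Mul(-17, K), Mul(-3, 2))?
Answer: Rational(697, 25) ≈ 27.880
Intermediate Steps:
K = Rational(41, 150) (K = Mul(Rational(-1, 5), Mul(41, Pow(-30, -1))) = Mul(Rational(-1, 5), Mul(41, Rational(-1, 30))) = Mul(Rational(-1, 5), Rational(-41, 30)) = Rational(41, 150) ≈ 0.27333)
Mul(Mul(-17, K), Mul(-3, 2)) = Mul(Mul(-17, Rational(41, 150)), Mul(-3, 2)) = Mul(Rational(-697, 150), -6) = Rational(697, 25)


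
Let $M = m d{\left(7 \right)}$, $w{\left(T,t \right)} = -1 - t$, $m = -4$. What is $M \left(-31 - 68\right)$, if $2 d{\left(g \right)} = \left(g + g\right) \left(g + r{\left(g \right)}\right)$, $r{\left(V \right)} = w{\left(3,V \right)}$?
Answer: $-2772$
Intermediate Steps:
$r{\left(V \right)} = -1 - V$
$d{\left(g \right)} = - g$ ($d{\left(g \right)} = \frac{\left(g + g\right) \left(g - \left(1 + g\right)\right)}{2} = \frac{2 g \left(-1\right)}{2} = \frac{\left(-2\right) g}{2} = - g$)
$M = 28$ ($M = - 4 \left(\left(-1\right) 7\right) = \left(-4\right) \left(-7\right) = 28$)
$M \left(-31 - 68\right) = 28 \left(-31 - 68\right) = 28 \left(-99\right) = -2772$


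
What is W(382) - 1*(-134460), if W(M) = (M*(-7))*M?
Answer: -887008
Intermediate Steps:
W(M) = -7*M² (W(M) = (-7*M)*M = -7*M²)
W(382) - 1*(-134460) = -7*382² - 1*(-134460) = -7*145924 + 134460 = -1021468 + 134460 = -887008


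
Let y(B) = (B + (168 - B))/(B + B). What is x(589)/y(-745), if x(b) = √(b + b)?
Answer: -745*√1178/84 ≈ -304.40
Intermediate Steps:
x(b) = √2*√b (x(b) = √(2*b) = √2*√b)
y(B) = 84/B (y(B) = 168/((2*B)) = 168*(1/(2*B)) = 84/B)
x(589)/y(-745) = (√2*√589)/((84/(-745))) = √1178/((84*(-1/745))) = √1178/(-84/745) = √1178*(-745/84) = -745*√1178/84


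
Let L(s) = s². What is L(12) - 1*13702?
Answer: -13558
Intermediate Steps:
L(12) - 1*13702 = 12² - 1*13702 = 144 - 13702 = -13558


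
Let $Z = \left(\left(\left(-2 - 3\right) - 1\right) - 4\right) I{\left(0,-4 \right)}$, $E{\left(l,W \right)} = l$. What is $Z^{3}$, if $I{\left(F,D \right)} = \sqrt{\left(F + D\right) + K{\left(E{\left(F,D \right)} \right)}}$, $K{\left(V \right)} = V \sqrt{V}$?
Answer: $8000 i \approx 8000.0 i$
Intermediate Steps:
$K{\left(V \right)} = V^{\frac{3}{2}}$
$I{\left(F,D \right)} = \sqrt{D + F + F^{\frac{3}{2}}}$ ($I{\left(F,D \right)} = \sqrt{\left(F + D\right) + F^{\frac{3}{2}}} = \sqrt{\left(D + F\right) + F^{\frac{3}{2}}} = \sqrt{D + F + F^{\frac{3}{2}}}$)
$Z = - 20 i$ ($Z = \left(\left(\left(-2 - 3\right) - 1\right) - 4\right) \sqrt{-4 + 0 + 0^{\frac{3}{2}}} = \left(\left(-5 - 1\right) - 4\right) \sqrt{-4 + 0 + 0} = \left(-6 - 4\right) \sqrt{-4} = - 10 \cdot 2 i = - 20 i \approx - 20.0 i$)
$Z^{3} = \left(- 20 i\right)^{3} = 8000 i$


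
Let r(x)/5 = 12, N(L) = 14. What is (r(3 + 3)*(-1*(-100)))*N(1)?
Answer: 84000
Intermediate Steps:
r(x) = 60 (r(x) = 5*12 = 60)
(r(3 + 3)*(-1*(-100)))*N(1) = (60*(-1*(-100)))*14 = (60*100)*14 = 6000*14 = 84000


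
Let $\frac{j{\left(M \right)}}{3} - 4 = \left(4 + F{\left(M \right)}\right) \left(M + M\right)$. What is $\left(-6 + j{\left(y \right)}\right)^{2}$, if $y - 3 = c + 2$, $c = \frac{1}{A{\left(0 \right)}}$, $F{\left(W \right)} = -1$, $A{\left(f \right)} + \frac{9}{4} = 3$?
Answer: $14400$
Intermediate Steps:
$A{\left(f \right)} = \frac{3}{4}$ ($A{\left(f \right)} = - \frac{9}{4} + 3 = \frac{3}{4}$)
$c = \frac{4}{3}$ ($c = \frac{1}{\frac{3}{4}} = \frac{4}{3} \approx 1.3333$)
$y = \frac{19}{3}$ ($y = 3 + \left(\frac{4}{3} + 2\right) = 3 + \frac{10}{3} = \frac{19}{3} \approx 6.3333$)
$j{\left(M \right)} = 12 + 18 M$ ($j{\left(M \right)} = 12 + 3 \left(4 - 1\right) \left(M + M\right) = 12 + 3 \cdot 3 \cdot 2 M = 12 + 3 \cdot 6 M = 12 + 18 M$)
$\left(-6 + j{\left(y \right)}\right)^{2} = \left(-6 + \left(12 + 18 \cdot \frac{19}{3}\right)\right)^{2} = \left(-6 + \left(12 + 114\right)\right)^{2} = \left(-6 + 126\right)^{2} = 120^{2} = 14400$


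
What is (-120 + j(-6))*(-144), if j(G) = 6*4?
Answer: 13824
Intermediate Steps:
j(G) = 24
(-120 + j(-6))*(-144) = (-120 + 24)*(-144) = -96*(-144) = 13824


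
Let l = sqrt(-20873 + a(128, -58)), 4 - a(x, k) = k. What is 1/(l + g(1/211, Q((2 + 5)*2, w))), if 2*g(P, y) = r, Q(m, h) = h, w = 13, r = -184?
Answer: -92/29275 - I*sqrt(20811)/29275 ≈ -0.0031426 - 0.0049278*I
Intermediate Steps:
a(x, k) = 4 - k
g(P, y) = -92 (g(P, y) = (1/2)*(-184) = -92)
l = I*sqrt(20811) (l = sqrt(-20873 + (4 - 1*(-58))) = sqrt(-20873 + (4 + 58)) = sqrt(-20873 + 62) = sqrt(-20811) = I*sqrt(20811) ≈ 144.26*I)
1/(l + g(1/211, Q((2 + 5)*2, w))) = 1/(I*sqrt(20811) - 92) = 1/(-92 + I*sqrt(20811))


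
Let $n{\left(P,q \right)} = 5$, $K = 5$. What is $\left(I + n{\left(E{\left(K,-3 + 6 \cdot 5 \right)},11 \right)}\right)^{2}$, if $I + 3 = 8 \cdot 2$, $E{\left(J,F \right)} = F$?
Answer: $324$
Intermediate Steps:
$I = 13$ ($I = -3 + 8 \cdot 2 = -3 + 16 = 13$)
$\left(I + n{\left(E{\left(K,-3 + 6 \cdot 5 \right)},11 \right)}\right)^{2} = \left(13 + 5\right)^{2} = 18^{2} = 324$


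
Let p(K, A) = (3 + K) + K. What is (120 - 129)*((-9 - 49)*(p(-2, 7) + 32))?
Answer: 16182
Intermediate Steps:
p(K, A) = 3 + 2*K
(120 - 129)*((-9 - 49)*(p(-2, 7) + 32)) = (120 - 129)*((-9 - 49)*((3 + 2*(-2)) + 32)) = -(-522)*((3 - 4) + 32) = -(-522)*(-1 + 32) = -(-522)*31 = -9*(-1798) = 16182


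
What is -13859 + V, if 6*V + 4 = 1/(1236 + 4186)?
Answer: -150294225/10844 ≈ -13860.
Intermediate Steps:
V = -7229/10844 (V = -2/3 + 1/(6*(1236 + 4186)) = -2/3 + (1/6)/5422 = -2/3 + (1/6)*(1/5422) = -2/3 + 1/32532 = -7229/10844 ≈ -0.66664)
-13859 + V = -13859 - 7229/10844 = -150294225/10844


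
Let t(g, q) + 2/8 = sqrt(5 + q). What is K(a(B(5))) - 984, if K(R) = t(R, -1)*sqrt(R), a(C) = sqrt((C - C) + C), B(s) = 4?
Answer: -984 + 7*sqrt(2)/4 ≈ -981.53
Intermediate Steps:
a(C) = sqrt(C) (a(C) = sqrt(0 + C) = sqrt(C))
t(g, q) = -1/4 + sqrt(5 + q)
K(R) = 7*sqrt(R)/4 (K(R) = (-1/4 + sqrt(5 - 1))*sqrt(R) = (-1/4 + sqrt(4))*sqrt(R) = (-1/4 + 2)*sqrt(R) = 7*sqrt(R)/4)
K(a(B(5))) - 984 = 7*sqrt(sqrt(4))/4 - 984 = 7*sqrt(2)/4 - 984 = -984 + 7*sqrt(2)/4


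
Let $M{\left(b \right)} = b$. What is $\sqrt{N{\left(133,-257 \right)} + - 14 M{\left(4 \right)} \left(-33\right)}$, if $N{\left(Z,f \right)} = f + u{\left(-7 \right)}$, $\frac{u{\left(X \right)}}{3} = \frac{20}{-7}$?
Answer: $\frac{\sqrt{77539}}{7} \approx 39.78$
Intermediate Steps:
$u{\left(X \right)} = - \frac{60}{7}$ ($u{\left(X \right)} = 3 \frac{20}{-7} = 3 \cdot 20 \left(- \frac{1}{7}\right) = 3 \left(- \frac{20}{7}\right) = - \frac{60}{7}$)
$N{\left(Z,f \right)} = - \frac{60}{7} + f$ ($N{\left(Z,f \right)} = f - \frac{60}{7} = - \frac{60}{7} + f$)
$\sqrt{N{\left(133,-257 \right)} + - 14 M{\left(4 \right)} \left(-33\right)} = \sqrt{\left(- \frac{60}{7} - 257\right) + \left(-14\right) 4 \left(-33\right)} = \sqrt{- \frac{1859}{7} - -1848} = \sqrt{- \frac{1859}{7} + 1848} = \sqrt{\frac{11077}{7}} = \frac{\sqrt{77539}}{7}$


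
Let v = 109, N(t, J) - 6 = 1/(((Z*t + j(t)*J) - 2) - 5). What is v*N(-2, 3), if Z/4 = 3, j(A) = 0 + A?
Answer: 24089/37 ≈ 651.05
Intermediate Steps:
j(A) = A
Z = 12 (Z = 4*3 = 12)
N(t, J) = 6 + 1/(-7 + 12*t + J*t) (N(t, J) = 6 + 1/(((12*t + t*J) - 2) - 5) = 6 + 1/(((12*t + J*t) - 2) - 5) = 6 + 1/((-2 + 12*t + J*t) - 5) = 6 + 1/(-7 + 12*t + J*t))
v*N(-2, 3) = 109*((-41 + 72*(-2) + 6*3*(-2))/(-7 + 12*(-2) + 3*(-2))) = 109*((-41 - 144 - 36)/(-7 - 24 - 6)) = 109*(-221/(-37)) = 109*(-1/37*(-221)) = 109*(221/37) = 24089/37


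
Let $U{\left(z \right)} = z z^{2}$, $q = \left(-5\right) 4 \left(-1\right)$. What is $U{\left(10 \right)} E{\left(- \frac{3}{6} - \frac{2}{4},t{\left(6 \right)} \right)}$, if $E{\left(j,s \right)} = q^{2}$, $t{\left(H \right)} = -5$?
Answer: $400000$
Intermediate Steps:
$q = 20$ ($q = \left(-20\right) \left(-1\right) = 20$)
$E{\left(j,s \right)} = 400$ ($E{\left(j,s \right)} = 20^{2} = 400$)
$U{\left(z \right)} = z^{3}$
$U{\left(10 \right)} E{\left(- \frac{3}{6} - \frac{2}{4},t{\left(6 \right)} \right)} = 10^{3} \cdot 400 = 1000 \cdot 400 = 400000$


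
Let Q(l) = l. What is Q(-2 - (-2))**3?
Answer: 0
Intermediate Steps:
Q(-2 - (-2))**3 = (-2 - (-2))**3 = (-2 - 1*(-2))**3 = (-2 + 2)**3 = 0**3 = 0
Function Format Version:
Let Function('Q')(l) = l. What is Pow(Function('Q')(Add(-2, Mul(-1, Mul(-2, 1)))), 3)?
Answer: 0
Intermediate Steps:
Pow(Function('Q')(Add(-2, Mul(-1, Mul(-2, 1)))), 3) = Pow(Add(-2, Mul(-1, Mul(-2, 1))), 3) = Pow(Add(-2, Mul(-1, -2)), 3) = Pow(Add(-2, 2), 3) = Pow(0, 3) = 0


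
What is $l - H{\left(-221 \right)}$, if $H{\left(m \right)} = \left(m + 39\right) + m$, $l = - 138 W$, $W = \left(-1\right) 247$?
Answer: $34489$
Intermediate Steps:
$W = -247$
$l = 34086$ ($l = \left(-138\right) \left(-247\right) = 34086$)
$H{\left(m \right)} = 39 + 2 m$ ($H{\left(m \right)} = \left(39 + m\right) + m = 39 + 2 m$)
$l - H{\left(-221 \right)} = 34086 - \left(39 + 2 \left(-221\right)\right) = 34086 - \left(39 - 442\right) = 34086 - -403 = 34086 + 403 = 34489$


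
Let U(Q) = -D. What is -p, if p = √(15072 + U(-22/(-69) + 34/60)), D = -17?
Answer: -√15089 ≈ -122.84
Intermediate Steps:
U(Q) = 17 (U(Q) = -1*(-17) = 17)
p = √15089 (p = √(15072 + 17) = √15089 ≈ 122.84)
-p = -√15089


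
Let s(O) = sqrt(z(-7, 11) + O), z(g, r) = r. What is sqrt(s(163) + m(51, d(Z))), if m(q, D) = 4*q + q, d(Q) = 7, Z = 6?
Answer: sqrt(255 + sqrt(174)) ≈ 16.377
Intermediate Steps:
m(q, D) = 5*q
s(O) = sqrt(11 + O)
sqrt(s(163) + m(51, d(Z))) = sqrt(sqrt(11 + 163) + 5*51) = sqrt(sqrt(174) + 255) = sqrt(255 + sqrt(174))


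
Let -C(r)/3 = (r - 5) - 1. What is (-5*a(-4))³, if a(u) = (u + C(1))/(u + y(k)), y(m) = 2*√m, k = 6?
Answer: 166375/(8*(2 - √6)³) ≈ -2.2900e+5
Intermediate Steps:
C(r) = 18 - 3*r (C(r) = -3*((r - 5) - 1) = -3*((-5 + r) - 1) = -3*(-6 + r) = 18 - 3*r)
a(u) = (15 + u)/(u + 2*√6) (a(u) = (u + (18 - 3*1))/(u + 2*√6) = (u + (18 - 3))/(u + 2*√6) = (u + 15)/(u + 2*√6) = (15 + u)/(u + 2*√6))
(-5*a(-4))³ = (-5*(15 - 4)/(-4 + 2*√6))³ = (-5*11/(-4 + 2*√6))³ = (-55/(-4 + 2*√6))³ = -166375/(-4 + 2*√6)³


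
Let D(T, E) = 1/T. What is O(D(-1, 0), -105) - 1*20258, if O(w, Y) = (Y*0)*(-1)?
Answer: -20258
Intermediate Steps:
O(w, Y) = 0 (O(w, Y) = 0*(-1) = 0)
O(D(-1, 0), -105) - 1*20258 = 0 - 1*20258 = 0 - 20258 = -20258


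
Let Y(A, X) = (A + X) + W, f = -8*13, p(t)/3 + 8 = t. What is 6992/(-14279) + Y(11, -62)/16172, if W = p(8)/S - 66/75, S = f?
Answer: -2845385463/5772999700 ≈ -0.49288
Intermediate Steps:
p(t) = -24 + 3*t
f = -104
S = -104
W = -22/25 (W = (-24 + 3*8)/(-104) - 66/75 = (-24 + 24)*(-1/104) - 66*1/75 = 0*(-1/104) - 22/25 = 0 - 22/25 = -22/25 ≈ -0.88000)
Y(A, X) = -22/25 + A + X (Y(A, X) = (A + X) - 22/25 = -22/25 + A + X)
6992/(-14279) + Y(11, -62)/16172 = 6992/(-14279) + (-22/25 + 11 - 62)/16172 = 6992*(-1/14279) - 1297/25*1/16172 = -6992/14279 - 1297/404300 = -2845385463/5772999700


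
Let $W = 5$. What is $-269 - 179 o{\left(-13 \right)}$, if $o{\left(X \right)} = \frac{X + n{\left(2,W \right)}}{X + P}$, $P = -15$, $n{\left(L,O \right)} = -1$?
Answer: $- \frac{717}{2} \approx -358.5$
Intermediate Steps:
$o{\left(X \right)} = \frac{-1 + X}{-15 + X}$ ($o{\left(X \right)} = \frac{X - 1}{X - 15} = \frac{-1 + X}{-15 + X}$)
$-269 - 179 o{\left(-13 \right)} = -269 - 179 \frac{-1 - 13}{-15 - 13} = -269 - 179 \frac{1}{-28} \left(-14\right) = -269 - 179 \left(\left(- \frac{1}{28}\right) \left(-14\right)\right) = -269 - \frac{179}{2} = - \frac{717}{2}$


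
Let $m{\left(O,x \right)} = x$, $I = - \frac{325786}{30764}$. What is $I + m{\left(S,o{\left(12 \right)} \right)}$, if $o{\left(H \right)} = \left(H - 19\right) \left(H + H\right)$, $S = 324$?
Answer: $- \frac{2747069}{15382} \approx -178.59$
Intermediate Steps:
$I = - \frac{162893}{15382}$ ($I = \left(-325786\right) \frac{1}{30764} = - \frac{162893}{15382} \approx -10.59$)
$o{\left(H \right)} = 2 H \left(-19 + H\right)$ ($o{\left(H \right)} = \left(-19 + H\right) 2 H = 2 H \left(-19 + H\right)$)
$I + m{\left(S,o{\left(12 \right)} \right)} = - \frac{162893}{15382} + 2 \cdot 12 \left(-19 + 12\right) = - \frac{162893}{15382} + 2 \cdot 12 \left(-7\right) = - \frac{162893}{15382} - 168 = - \frac{2747069}{15382}$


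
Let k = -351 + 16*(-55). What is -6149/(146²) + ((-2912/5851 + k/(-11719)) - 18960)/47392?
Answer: -11923491946760211/17316950257516192 ≈ -0.68854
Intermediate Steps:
k = -1231 (k = -351 - 880 = -1231)
-6149/(146²) + ((-2912/5851 + k/(-11719)) - 18960)/47392 = -6149/(146²) + ((-2912/5851 - 1231/(-11719)) - 18960)/47392 = -6149/21316 + ((-2912*1/5851 - 1231*(-1/11719)) - 18960)*(1/47392) = -6149*1/21316 + ((-2912/5851 + 1231/11719) - 18960)*(1/47392) = -6149/21316 + (-26923147/68567869 - 18960)*(1/47392) = -6149/21316 - 1300073719387/68567869*1/47392 = -6149/21316 - 1300073719387/3249568447648 = -11923491946760211/17316950257516192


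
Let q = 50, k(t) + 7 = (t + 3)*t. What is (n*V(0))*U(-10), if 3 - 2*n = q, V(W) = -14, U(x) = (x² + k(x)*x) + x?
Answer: -177660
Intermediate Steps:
k(t) = -7 + t*(3 + t) (k(t) = -7 + (t + 3)*t = -7 + (3 + t)*t = -7 + t*(3 + t))
U(x) = x + x² + x*(-7 + x² + 3*x) (U(x) = (x² + (-7 + x² + 3*x)*x) + x = (x² + x*(-7 + x² + 3*x)) + x = x + x² + x*(-7 + x² + 3*x))
n = -47/2 (n = 3/2 - ½*50 = 3/2 - 25 = -47/2 ≈ -23.500)
(n*V(0))*U(-10) = (-47/2*(-14))*(-10*(-6 + (-10)² + 4*(-10))) = 329*(-10*(-6 + 100 - 40)) = 329*(-10*54) = 329*(-540) = -177660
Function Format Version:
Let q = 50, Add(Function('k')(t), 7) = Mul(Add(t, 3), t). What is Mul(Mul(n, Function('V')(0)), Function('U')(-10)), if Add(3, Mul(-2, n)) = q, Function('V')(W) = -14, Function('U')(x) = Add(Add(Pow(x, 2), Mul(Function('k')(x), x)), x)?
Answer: -177660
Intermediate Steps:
Function('k')(t) = Add(-7, Mul(t, Add(3, t))) (Function('k')(t) = Add(-7, Mul(Add(t, 3), t)) = Add(-7, Mul(Add(3, t), t)) = Add(-7, Mul(t, Add(3, t))))
Function('U')(x) = Add(x, Pow(x, 2), Mul(x, Add(-7, Pow(x, 2), Mul(3, x)))) (Function('U')(x) = Add(Add(Pow(x, 2), Mul(Add(-7, Pow(x, 2), Mul(3, x)), x)), x) = Add(Add(Pow(x, 2), Mul(x, Add(-7, Pow(x, 2), Mul(3, x)))), x) = Add(x, Pow(x, 2), Mul(x, Add(-7, Pow(x, 2), Mul(3, x)))))
n = Rational(-47, 2) (n = Add(Rational(3, 2), Mul(Rational(-1, 2), 50)) = Add(Rational(3, 2), -25) = Rational(-47, 2) ≈ -23.500)
Mul(Mul(n, Function('V')(0)), Function('U')(-10)) = Mul(Mul(Rational(-47, 2), -14), Mul(-10, Add(-6, Pow(-10, 2), Mul(4, -10)))) = Mul(329, Mul(-10, Add(-6, 100, -40))) = Mul(329, Mul(-10, 54)) = Mul(329, -540) = -177660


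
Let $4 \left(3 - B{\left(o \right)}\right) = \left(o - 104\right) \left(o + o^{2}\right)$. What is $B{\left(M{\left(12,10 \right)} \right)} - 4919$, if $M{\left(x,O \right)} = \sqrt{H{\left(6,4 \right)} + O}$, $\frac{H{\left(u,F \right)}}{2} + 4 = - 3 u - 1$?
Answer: $-5843 + 210 i \approx -5843.0 + 210.0 i$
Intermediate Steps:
$H{\left(u,F \right)} = -10 - 6 u$ ($H{\left(u,F \right)} = -8 + 2 \left(- 3 u - 1\right) = -8 + 2 \left(-1 - 3 u\right) = -8 - \left(2 + 6 u\right) = -10 - 6 u$)
$M{\left(x,O \right)} = \sqrt{-46 + O}$ ($M{\left(x,O \right)} = \sqrt{\left(-10 - 36\right) + O} = \sqrt{-46 + O}$)
$B{\left(o \right)} = 3 - \frac{\left(-104 + o\right) \left(o + o^{2}\right)}{4}$ ($B{\left(o \right)} = 3 - \frac{\left(o - 104\right) \left(o + o^{2}\right)}{4} = 3 - \frac{\left(-104 + o\right) \left(o + o^{2}\right)}{4}$)
$B{\left(M{\left(12,10 \right)} \right)} - 4919 = \left(3 + 26 \sqrt{-46 + 10} - \frac{\left(\sqrt{-46 + 10}\right)^{3}}{4} + \frac{103 \left(\sqrt{-46 + 10}\right)^{2}}{4}\right) - 4919 = \left(3 + 26 \sqrt{-36} - \frac{\left(\sqrt{-36}\right)^{3}}{4} + \frac{103 \left(\sqrt{-36}\right)^{2}}{4}\right) - 4919 = \left(3 + 26 \cdot 6 i - \frac{\left(6 i\right)^{3}}{4} + \frac{103 \left(6 i\right)^{2}}{4}\right) - 4919 = \left(3 + 156 i - \frac{\left(-216\right) i}{4} + \frac{103}{4} \left(-36\right)\right) - 4919 = \left(3 + 156 i + 54 i - 927\right) - 4919 = \left(-924 + 210 i\right) - 4919 = -5843 + 210 i$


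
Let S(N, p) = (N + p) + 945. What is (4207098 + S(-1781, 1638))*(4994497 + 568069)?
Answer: 23406721471400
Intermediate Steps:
S(N, p) = 945 + N + p
(4207098 + S(-1781, 1638))*(4994497 + 568069) = (4207098 + (945 - 1781 + 1638))*(4994497 + 568069) = (4207098 + 802)*5562566 = 4207900*5562566 = 23406721471400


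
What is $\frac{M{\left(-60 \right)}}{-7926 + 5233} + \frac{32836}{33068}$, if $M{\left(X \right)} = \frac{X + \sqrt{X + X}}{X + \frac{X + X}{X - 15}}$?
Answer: $\frac{1613179076}{1625201263} + \frac{5 i \sqrt{30}}{393178} \approx 0.9926 + 6.9653 \cdot 10^{-5} i$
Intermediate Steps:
$M{\left(X \right)} = \frac{X + \sqrt{2} \sqrt{X}}{X + \frac{2 X}{-15 + X}}$ ($M{\left(X \right)} = \frac{X + \sqrt{2 X}}{X + \frac{2 X}{-15 + X}} = \frac{X + \sqrt{2} \sqrt{X}}{X + \frac{2 X}{-15 + X}}$)
$\frac{M{\left(-60 \right)}}{-7926 + 5233} + \frac{32836}{33068} = \frac{\frac{1}{-60} \frac{1}{-13 - 60} \left(\left(-60\right)^{2} - -900 + \sqrt{2} \left(-60\right)^{\frac{3}{2}} - 15 \sqrt{2} \sqrt{-60}\right)}{-7926 + 5233} + \frac{32836}{33068} = \frac{\left(- \frac{1}{60}\right) \frac{1}{-73} \left(3600 + 900 + \sqrt{2} \left(- 120 i \sqrt{15}\right) - 15 \sqrt{2} \cdot 2 i \sqrt{15}\right)}{-2693} + 32836 \cdot \frac{1}{33068} = \left(- \frac{1}{60}\right) \left(- \frac{1}{73}\right) \left(3600 + 900 - 120 i \sqrt{30} - 30 i \sqrt{30}\right) \left(- \frac{1}{2693}\right) + \frac{8209}{8267} = \left(- \frac{1}{60}\right) \left(- \frac{1}{73}\right) \left(4500 - 150 i \sqrt{30}\right) \left(- \frac{1}{2693}\right) + \frac{8209}{8267} = \left(\frac{75}{73} - \frac{5 i \sqrt{30}}{146}\right) \left(- \frac{1}{2693}\right) + \frac{8209}{8267} = \left(- \frac{75}{196589} + \frac{5 i \sqrt{30}}{393178}\right) + \frac{8209}{8267} = \frac{1613179076}{1625201263} + \frac{5 i \sqrt{30}}{393178}$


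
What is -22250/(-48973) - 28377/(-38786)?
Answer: 2252695321/1899466778 ≈ 1.1860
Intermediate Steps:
-22250/(-48973) - 28377/(-38786) = -22250*(-1/48973) - 28377*(-1/38786) = 22250/48973 + 28377/38786 = 2252695321/1899466778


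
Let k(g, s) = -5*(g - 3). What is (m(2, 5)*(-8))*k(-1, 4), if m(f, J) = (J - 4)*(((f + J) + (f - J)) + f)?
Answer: -960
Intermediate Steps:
m(f, J) = 3*f*(-4 + J) (m(f, J) = (-4 + J)*(((J + f) + (f - J)) + f) = (-4 + J)*(2*f + f) = (-4 + J)*(3*f) = 3*f*(-4 + J))
k(g, s) = 15 - 5*g (k(g, s) = -5*(-3 + g) = 15 - 5*g)
(m(2, 5)*(-8))*k(-1, 4) = ((3*2*(-4 + 5))*(-8))*(15 - 5*(-1)) = ((3*2*1)*(-8))*(15 + 5) = (6*(-8))*20 = -48*20 = -960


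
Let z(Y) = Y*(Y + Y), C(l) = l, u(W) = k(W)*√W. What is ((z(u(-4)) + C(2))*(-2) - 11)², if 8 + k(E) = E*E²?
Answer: 6877219041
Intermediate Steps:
k(E) = -8 + E³ (k(E) = -8 + E*E² = -8 + E³)
u(W) = √W*(-8 + W³) (u(W) = (-8 + W³)*√W = √W*(-8 + W³))
z(Y) = 2*Y² (z(Y) = Y*(2*Y) = 2*Y²)
((z(u(-4)) + C(2))*(-2) - 11)² = ((2*(√(-4)*(-8 + (-4)³))² + 2)*(-2) - 11)² = ((2*((2*I)*(-8 - 64))² + 2)*(-2) - 11)² = ((2*((2*I)*(-72))² + 2)*(-2) - 11)² = ((2*(-144*I)² + 2)*(-2) - 11)² = ((2*(-20736) + 2)*(-2) - 11)² = ((-41472 + 2)*(-2) - 11)² = (-41470*(-2) - 11)² = (82940 - 11)² = 82929² = 6877219041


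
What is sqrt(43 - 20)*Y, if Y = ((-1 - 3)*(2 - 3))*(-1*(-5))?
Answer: 20*sqrt(23) ≈ 95.917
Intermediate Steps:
Y = 20 (Y = -4*(-1)*5 = 4*5 = 20)
sqrt(43 - 20)*Y = sqrt(43 - 20)*20 = sqrt(23)*20 = 20*sqrt(23)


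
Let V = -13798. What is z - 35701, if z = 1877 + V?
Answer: -47622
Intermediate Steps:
z = -11921 (z = 1877 - 13798 = -11921)
z - 35701 = -11921 - 35701 = -47622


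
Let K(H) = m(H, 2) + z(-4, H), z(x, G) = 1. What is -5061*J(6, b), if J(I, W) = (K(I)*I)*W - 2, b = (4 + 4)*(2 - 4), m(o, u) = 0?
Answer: 495978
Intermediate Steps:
b = -16 (b = 8*(-2) = -16)
K(H) = 1 (K(H) = 0 + 1 = 1)
J(I, W) = -2 + I*W (J(I, W) = (1*I)*W - 2 = I*W - 2 = -2 + I*W)
-5061*J(6, b) = -5061*(-2 + 6*(-16)) = -5061*(-2 - 96) = -5061*(-98) = 495978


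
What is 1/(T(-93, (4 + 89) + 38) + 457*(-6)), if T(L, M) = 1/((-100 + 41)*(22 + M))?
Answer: -9027/24752035 ≈ -0.00036470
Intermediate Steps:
T(L, M) = 1/(-1298 - 59*M) (T(L, M) = 1/(-59*(22 + M)) = 1/(-1298 - 59*M))
1/(T(-93, (4 + 89) + 38) + 457*(-6)) = 1/(-1/(1298 + 59*((4 + 89) + 38)) + 457*(-6)) = 1/(-1/(1298 + 59*(93 + 38)) - 2742) = 1/(-1/(1298 + 59*131) - 2742) = 1/(-1/(1298 + 7729) - 2742) = 1/(-1/9027 - 2742) = 1/(-24752035/9027) = -9027/24752035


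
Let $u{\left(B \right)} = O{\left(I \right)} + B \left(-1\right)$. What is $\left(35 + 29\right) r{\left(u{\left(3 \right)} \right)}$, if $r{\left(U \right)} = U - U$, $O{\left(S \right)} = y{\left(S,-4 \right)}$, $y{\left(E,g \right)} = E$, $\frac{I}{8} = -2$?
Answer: $0$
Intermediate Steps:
$I = -16$ ($I = 8 \left(-2\right) = -16$)
$O{\left(S \right)} = S$
$u{\left(B \right)} = -16 - B$ ($u{\left(B \right)} = -16 + B \left(-1\right) = -16 - B$)
$r{\left(U \right)} = 0$
$\left(35 + 29\right) r{\left(u{\left(3 \right)} \right)} = \left(35 + 29\right) 0 = 64 \cdot 0 = 0$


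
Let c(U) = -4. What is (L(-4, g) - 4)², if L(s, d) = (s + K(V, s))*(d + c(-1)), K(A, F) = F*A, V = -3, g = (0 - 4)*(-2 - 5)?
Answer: 35344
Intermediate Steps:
g = 28 (g = -4*(-7) = 28)
K(A, F) = A*F
L(s, d) = -2*s*(-4 + d) (L(s, d) = (s - 3*s)*(d - 4) = (-2*s)*(-4 + d) = -2*s*(-4 + d))
(L(-4, g) - 4)² = (2*(-4)*(4 - 1*28) - 4)² = (2*(-4)*(4 - 28) - 4)² = (2*(-4)*(-24) - 4)² = (192 - 4)² = 188² = 35344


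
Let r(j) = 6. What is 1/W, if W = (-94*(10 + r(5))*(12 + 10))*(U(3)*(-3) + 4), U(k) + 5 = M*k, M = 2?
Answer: -1/33088 ≈ -3.0222e-5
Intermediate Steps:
U(k) = -5 + 2*k
W = -33088 (W = (-94*(10 + 6)*(12 + 10))*((-5 + 2*3)*(-3) + 4) = (-1504*22)*((-5 + 6)*(-3) + 4) = (-94*352)*(1*(-3) + 4) = -33088*(-3 + 4) = -33088*1 = -33088)
1/W = 1/(-33088) = -1/33088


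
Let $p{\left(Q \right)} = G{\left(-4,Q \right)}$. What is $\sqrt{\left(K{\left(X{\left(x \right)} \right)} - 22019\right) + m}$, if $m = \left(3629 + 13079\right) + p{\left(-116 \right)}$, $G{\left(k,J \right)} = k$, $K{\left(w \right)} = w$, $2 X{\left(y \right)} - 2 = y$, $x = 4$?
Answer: $8 i \sqrt{83} \approx 72.883 i$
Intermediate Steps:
$X{\left(y \right)} = 1 + \frac{y}{2}$
$p{\left(Q \right)} = -4$
$m = 16704$ ($m = \left(3629 + 13079\right) - 4 = 16708 - 4 = 16704$)
$\sqrt{\left(K{\left(X{\left(x \right)} \right)} - 22019\right) + m} = \sqrt{\left(\left(1 + \frac{1}{2} \cdot 4\right) - 22019\right) + 16704} = \sqrt{\left(\left(1 + 2\right) - 22019\right) + 16704} = \sqrt{\left(3 - 22019\right) + 16704} = \sqrt{-22016 + 16704} = \sqrt{-5312} = 8 i \sqrt{83}$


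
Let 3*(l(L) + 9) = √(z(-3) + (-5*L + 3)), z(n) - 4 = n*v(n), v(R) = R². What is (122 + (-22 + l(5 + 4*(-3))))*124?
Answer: 11284 + 124*√15/3 ≈ 11444.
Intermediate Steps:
z(n) = 4 + n³ (z(n) = 4 + n*n² = 4 + n³)
l(L) = -9 + √(-20 - 5*L)/3 (l(L) = -9 + √((4 + (-3)³) + (-5*L + 3))/3 = -9 + √((4 - 27) + (3 - 5*L))/3 = -9 + √(-23 + (3 - 5*L))/3 = -9 + √(-20 - 5*L)/3)
(122 + (-22 + l(5 + 4*(-3))))*124 = (122 + (-22 + (-9 + √(-20 - 5*(5 + 4*(-3)))/3)))*124 = (122 + (-22 + (-9 + √(-20 - 5*(5 - 12))/3)))*124 = (122 + (-22 + (-9 + √(-20 - 5*(-7))/3)))*124 = (122 + (-22 + (-9 + √(-20 + 35)/3)))*124 = (122 + (-22 + (-9 + √15/3)))*124 = (122 + (-31 + √15/3))*124 = (91 + √15/3)*124 = 11284 + 124*√15/3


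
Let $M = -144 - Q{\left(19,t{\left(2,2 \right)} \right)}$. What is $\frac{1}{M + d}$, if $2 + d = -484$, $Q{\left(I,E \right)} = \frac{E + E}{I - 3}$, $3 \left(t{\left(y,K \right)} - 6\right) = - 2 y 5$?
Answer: $- \frac{12}{7559} \approx -0.0015875$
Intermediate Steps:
$t{\left(y,K \right)} = 6 - \frac{10 y}{3}$ ($t{\left(y,K \right)} = 6 + \frac{- 2 y 5}{3} = 6 + \frac{\left(-10\right) y}{3} = 6 - \frac{10 y}{3}$)
$Q{\left(I,E \right)} = \frac{2 E}{-3 + I}$
$d = -486$ ($d = -2 - 484 = -486$)
$M = - \frac{1727}{12}$ ($M = -144 - \frac{2 \left(6 - \frac{20}{3}\right)}{-3 + 19} = -144 - \frac{2 \left(6 - \frac{20}{3}\right)}{16} = -144 - 2 \left(- \frac{2}{3}\right) \frac{1}{16} = -144 - - \frac{1}{12} = -144 + \frac{1}{12} = - \frac{1727}{12} \approx -143.92$)
$\frac{1}{M + d} = \frac{1}{- \frac{1727}{12} - 486} = \frac{1}{- \frac{7559}{12}} = - \frac{12}{7559}$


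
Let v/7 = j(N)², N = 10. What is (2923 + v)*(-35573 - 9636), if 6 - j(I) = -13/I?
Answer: -14901022027/100 ≈ -1.4901e+8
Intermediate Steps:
j(I) = 6 + 13/I (j(I) = 6 - (-13)/I = 6 + 13/I)
v = 37303/100 (v = 7*(6 + 13/10)² = 7*(73/10)² = 7*(5329/100) = 37303/100 ≈ 373.03)
(2923 + v)*(-35573 - 9636) = (2923 + 37303/100)*(-35573 - 9636) = (329603/100)*(-45209) = -14901022027/100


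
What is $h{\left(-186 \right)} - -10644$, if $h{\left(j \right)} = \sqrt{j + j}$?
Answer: $10644 + 2 i \sqrt{93} \approx 10644.0 + 19.287 i$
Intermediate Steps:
$h{\left(j \right)} = \sqrt{2} \sqrt{j}$ ($h{\left(j \right)} = \sqrt{2 j} = \sqrt{2} \sqrt{j}$)
$h{\left(-186 \right)} - -10644 = \sqrt{2} \sqrt{-186} - -10644 = \sqrt{2} i \sqrt{186} + 10644 = 2 i \sqrt{93} + 10644 = 10644 + 2 i \sqrt{93}$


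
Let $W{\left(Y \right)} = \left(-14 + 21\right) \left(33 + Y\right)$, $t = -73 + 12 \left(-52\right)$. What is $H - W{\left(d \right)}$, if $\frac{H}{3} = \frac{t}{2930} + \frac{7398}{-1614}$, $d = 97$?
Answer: $- \frac{728635249}{788170} \approx -924.46$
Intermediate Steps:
$t = -697$ ($t = -73 - 624 = -697$)
$H = - \frac{11400549}{788170}$ ($H = 3 \left(- \frac{697}{2930} + \frac{7398}{-1614}\right) = 3 \left(\left(-697\right) \frac{1}{2930} + 7398 \left(- \frac{1}{1614}\right)\right) = 3 \left(- \frac{697}{2930} - \frac{1233}{269}\right) = 3 \left(- \frac{3800183}{788170}\right) = - \frac{11400549}{788170} \approx -14.465$)
$W{\left(Y \right)} = 231 + 7 Y$ ($W{\left(Y \right)} = 7 \left(33 + Y\right) = 231 + 7 Y$)
$H - W{\left(d \right)} = - \frac{11400549}{788170} - \left(231 + 7 \cdot 97\right) = - \frac{11400549}{788170} - \left(231 + 679\right) = - \frac{11400549}{788170} - 910 = - \frac{728635249}{788170}$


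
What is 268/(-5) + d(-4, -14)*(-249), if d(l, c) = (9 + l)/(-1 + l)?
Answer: 977/5 ≈ 195.40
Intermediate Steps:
d(l, c) = (9 + l)/(-1 + l)
268/(-5) + d(-4, -14)*(-249) = 268/(-5) + ((9 - 4)/(-1 - 4))*(-249) = 268*(-1/5) + (5/(-5))*(-249) = -268/5 - 1/5*5*(-249) = -268/5 - 1*(-249) = -268/5 + 249 = 977/5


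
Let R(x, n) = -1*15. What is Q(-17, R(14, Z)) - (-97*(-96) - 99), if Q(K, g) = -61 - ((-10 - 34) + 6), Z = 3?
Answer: -9236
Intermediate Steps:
R(x, n) = -15
Q(K, g) = -23 (Q(K, g) = -61 - (-44 + 6) = -61 - 1*(-38) = -61 + 38 = -23)
Q(-17, R(14, Z)) - (-97*(-96) - 99) = -23 - (-97*(-96) - 99) = -23 - (9312 - 99) = -23 - 1*9213 = -23 - 9213 = -9236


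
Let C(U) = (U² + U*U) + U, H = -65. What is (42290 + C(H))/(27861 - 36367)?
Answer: -50675/8506 ≈ -5.9576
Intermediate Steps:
C(U) = U + 2*U² (C(U) = (U² + U²) + U = 2*U² + U = U + 2*U²)
(42290 + C(H))/(27861 - 36367) = (42290 - 65*(1 + 2*(-65)))/(27861 - 36367) = (42290 - 65*(1 - 130))/(-8506) = (42290 - 65*(-129))*(-1/8506) = (42290 + 8385)*(-1/8506) = 50675*(-1/8506) = -50675/8506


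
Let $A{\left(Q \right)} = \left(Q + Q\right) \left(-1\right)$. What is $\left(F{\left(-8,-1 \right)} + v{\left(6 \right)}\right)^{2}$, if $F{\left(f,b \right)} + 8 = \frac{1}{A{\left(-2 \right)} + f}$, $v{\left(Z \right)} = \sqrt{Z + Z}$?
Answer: $\frac{1281}{16} - 33 \sqrt{3} \approx 22.905$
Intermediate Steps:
$A{\left(Q \right)} = - 2 Q$ ($A{\left(Q \right)} = 2 Q \left(-1\right) = - 2 Q$)
$v{\left(Z \right)} = \sqrt{2} \sqrt{Z}$ ($v{\left(Z \right)} = \sqrt{2 Z} = \sqrt{2} \sqrt{Z}$)
$F{\left(f,b \right)} = -8 + \frac{1}{4 + f}$ ($F{\left(f,b \right)} = -8 + \frac{1}{\left(-2\right) \left(-2\right) + f} = -8 + \frac{1}{4 + f}$)
$\left(F{\left(-8,-1 \right)} + v{\left(6 \right)}\right)^{2} = \left(\frac{-31 - -64}{4 - 8} + \sqrt{2} \sqrt{6}\right)^{2} = \left(\frac{-31 + 64}{-4} + 2 \sqrt{3}\right)^{2} = \left(\left(- \frac{1}{4}\right) 33 + 2 \sqrt{3}\right)^{2} = \left(- \frac{33}{4} + 2 \sqrt{3}\right)^{2}$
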